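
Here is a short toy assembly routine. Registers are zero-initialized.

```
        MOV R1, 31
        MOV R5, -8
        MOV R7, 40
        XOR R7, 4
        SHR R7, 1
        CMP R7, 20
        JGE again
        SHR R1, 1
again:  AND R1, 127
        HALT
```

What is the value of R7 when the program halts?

after MOV R1, 31: R1=31
after MOV R5, -8: R5=-8
after MOV R7, 40: R7=40
after XOR R7, 4: R7=40^4=44
after SHR R7, 1: R7=44>>1=22
CMP R7, 20  (cmp 22,20)
JGE again: taken
after AND R1, 127: R1=31&127=31
halt.

22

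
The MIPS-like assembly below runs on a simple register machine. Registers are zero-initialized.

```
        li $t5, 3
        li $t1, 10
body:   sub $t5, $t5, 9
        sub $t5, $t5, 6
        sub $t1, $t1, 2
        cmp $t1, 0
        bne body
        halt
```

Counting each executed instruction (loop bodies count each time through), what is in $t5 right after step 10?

li $t5, 3 → $t5=3
li $t1, 10 → $t1=10
sub $t5, $t5, 9 → $t5=3-9=-6
sub $t5, $t5, 6 → $t5=(-6)-6=-12
sub $t1, $t1, 2 → $t1=10-2=8
cmp $t1, 0  (cmp 8,0)
bne body: taken
sub $t5, $t5, 9 → $t5=(-12)-9=-21
sub $t5, $t5, 6 → $t5=(-21)-6=-27
sub $t1, $t1, 2 → $t1=8-2=6
After step 10: $t5 = -27.

-27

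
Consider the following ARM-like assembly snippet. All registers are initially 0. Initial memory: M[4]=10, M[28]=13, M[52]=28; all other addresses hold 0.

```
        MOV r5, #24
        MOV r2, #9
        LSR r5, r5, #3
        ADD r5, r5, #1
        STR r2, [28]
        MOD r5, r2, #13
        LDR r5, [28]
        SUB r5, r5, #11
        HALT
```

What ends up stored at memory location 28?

9

MOV r5, #24 → r5=24
MOV r2, #9 → r2=9
LSR r5, r5, #3 → r5=24>>3=3
ADD r5, r5, #1 → r5=3+1=4
STR r2, [28] → M[28]=9
MOD r5, r2, #13 → r5=9%13=9
LDR r5, [28] → r5=M[28]=9
SUB r5, r5, #11 → r5=9-11=-2
halt.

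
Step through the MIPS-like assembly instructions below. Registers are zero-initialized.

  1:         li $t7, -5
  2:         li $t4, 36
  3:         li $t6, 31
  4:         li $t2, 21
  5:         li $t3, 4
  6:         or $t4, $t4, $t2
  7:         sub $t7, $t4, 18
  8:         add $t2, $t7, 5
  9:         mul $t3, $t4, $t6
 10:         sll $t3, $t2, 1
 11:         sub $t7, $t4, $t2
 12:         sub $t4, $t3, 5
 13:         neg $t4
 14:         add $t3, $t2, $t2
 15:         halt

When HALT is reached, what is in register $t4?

-75

li $t7, -5 → $t7=-5
li $t4, 36 → $t4=36
li $t6, 31 → $t6=31
li $t2, 21 → $t2=21
li $t3, 4 → $t3=4
or $t4, $t4, $t2 → $t4=36|21=53
sub $t7, $t4, 18 → $t7=53-18=35
add $t2, $t7, 5 → $t2=35+5=40
mul $t3, $t4, $t6 → $t3=53*31=1643
sll $t3, $t2, 1 → $t3=40<<1=80
sub $t7, $t4, $t2 → $t7=53-40=13
sub $t4, $t3, 5 → $t4=80-5=75
neg $t4 → $t4=-(75)=-75
add $t3, $t2, $t2 → $t3=40+40=80
halt.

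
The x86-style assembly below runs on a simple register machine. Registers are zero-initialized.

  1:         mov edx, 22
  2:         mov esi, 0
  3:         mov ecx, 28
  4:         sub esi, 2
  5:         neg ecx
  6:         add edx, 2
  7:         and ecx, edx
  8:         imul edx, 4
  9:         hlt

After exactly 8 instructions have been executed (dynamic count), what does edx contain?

after mov edx, 22: edx=22
after mov esi, 0: esi=0
after mov ecx, 28: ecx=28
after sub esi, 2: esi=0-2=-2
after neg ecx: ecx=-(28)=-28
after add edx, 2: edx=22+2=24
after and ecx, edx: ecx=(-28)&24=0
after imul edx, 4: edx=24*4=96
After step 8: edx = 96.

96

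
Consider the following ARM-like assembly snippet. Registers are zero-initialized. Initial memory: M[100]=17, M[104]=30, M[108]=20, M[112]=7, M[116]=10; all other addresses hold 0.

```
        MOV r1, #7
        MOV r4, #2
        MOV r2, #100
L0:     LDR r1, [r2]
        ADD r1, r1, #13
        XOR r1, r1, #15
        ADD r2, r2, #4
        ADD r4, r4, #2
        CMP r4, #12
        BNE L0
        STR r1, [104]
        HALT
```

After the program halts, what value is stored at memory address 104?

24

r1=7
r4=2
r2=100
r1=M[100]=17
r1=17+13=30
r1=30^15=17
r2=100+4=104
r4=2+2=4
CMP r4, #12  (cmp 4,12)
BNE L0: taken
r1=M[104]=30
r1=30+13=43
r1=43^15=36
r2=104+4=108
r4=4+2=6
CMP r4, #12  (cmp 6,12)
BNE L0: taken
r1=M[108]=20
r1=20+13=33
r1=33^15=46
r2=108+4=112
r4=6+2=8
CMP r4, #12  (cmp 8,12)
BNE L0: taken
r1=M[112]=7
r1=7+13=20
r1=20^15=27
r2=112+4=116
r4=8+2=10
CMP r4, #12  (cmp 10,12)
BNE L0: taken
r1=M[116]=10
r1=10+13=23
r1=23^15=24
r2=116+4=120
r4=10+2=12
CMP r4, #12  (cmp 12,12)
BNE L0: not taken
STR r1, [104] → M[104]=24
halt.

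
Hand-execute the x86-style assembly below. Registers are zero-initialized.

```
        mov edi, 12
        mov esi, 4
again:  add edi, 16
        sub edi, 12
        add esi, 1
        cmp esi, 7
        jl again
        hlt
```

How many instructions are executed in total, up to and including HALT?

after mov edi, 12: edi=12
after mov esi, 4: esi=4
after add edi, 16: edi=12+16=28
after sub edi, 12: edi=28-12=16
after add esi, 1: esi=4+1=5
cmp esi, 7  (cmp 5,7)
jl again: taken
after add edi, 16: edi=16+16=32
after sub edi, 12: edi=32-12=20
after add esi, 1: esi=5+1=6
cmp esi, 7  (cmp 6,7)
jl again: taken
after add edi, 16: edi=20+16=36
after sub edi, 12: edi=36-12=24
after add esi, 1: esi=6+1=7
cmp esi, 7  (cmp 7,7)
jl again: not taken
halt.
Total executed instructions: 18.

18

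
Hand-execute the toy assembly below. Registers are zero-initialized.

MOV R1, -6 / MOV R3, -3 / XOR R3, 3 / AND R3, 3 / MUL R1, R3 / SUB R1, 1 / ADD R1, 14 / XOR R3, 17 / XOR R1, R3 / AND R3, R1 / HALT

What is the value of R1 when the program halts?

after MOV R1, -6: R1=-6
after MOV R3, -3: R3=-3
after XOR R3, 3: R3=(-3)^3=-2
after AND R3, 3: R3=(-2)&3=2
after MUL R1, R3: R1=(-6)*2=-12
after SUB R1, 1: R1=(-12)-1=-13
after ADD R1, 14: R1=(-13)+14=1
after XOR R3, 17: R3=2^17=19
after XOR R1, R3: R1=1^19=18
after AND R3, R1: R3=19&18=18
halt.

18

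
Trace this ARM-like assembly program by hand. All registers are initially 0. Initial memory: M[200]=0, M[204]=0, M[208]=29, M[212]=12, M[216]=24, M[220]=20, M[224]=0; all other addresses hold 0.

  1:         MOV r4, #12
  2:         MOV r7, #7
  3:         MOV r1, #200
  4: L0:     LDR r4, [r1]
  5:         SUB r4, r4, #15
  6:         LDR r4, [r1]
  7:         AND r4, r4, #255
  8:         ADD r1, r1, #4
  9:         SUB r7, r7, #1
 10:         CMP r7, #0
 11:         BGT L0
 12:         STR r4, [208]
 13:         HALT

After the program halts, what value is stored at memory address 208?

MOV r4, #12 → r4=12
MOV r7, #7 → r7=7
MOV r1, #200 → r1=200
LDR r4, [r1] → r4=M[200]=0
SUB r4, r4, #15 → r4=0-15=-15
LDR r4, [r1] → r4=M[200]=0
AND r4, r4, #255 → r4=0&255=0
ADD r1, r1, #4 → r1=200+4=204
SUB r7, r7, #1 → r7=7-1=6
CMP r7, #0  (cmp 6,0)
BGT L0: taken
LDR r4, [r1] → r4=M[204]=0
SUB r4, r4, #15 → r4=0-15=-15
LDR r4, [r1] → r4=M[204]=0
AND r4, r4, #255 → r4=0&255=0
ADD r1, r1, #4 → r1=204+4=208
SUB r7, r7, #1 → r7=6-1=5
CMP r7, #0  (cmp 5,0)
BGT L0: taken
LDR r4, [r1] → r4=M[208]=29
SUB r4, r4, #15 → r4=29-15=14
LDR r4, [r1] → r4=M[208]=29
AND r4, r4, #255 → r4=29&255=29
ADD r1, r1, #4 → r1=208+4=212
SUB r7, r7, #1 → r7=5-1=4
CMP r7, #0  (cmp 4,0)
BGT L0: taken
LDR r4, [r1] → r4=M[212]=12
SUB r4, r4, #15 → r4=12-15=-3
LDR r4, [r1] → r4=M[212]=12
AND r4, r4, #255 → r4=12&255=12
ADD r1, r1, #4 → r1=212+4=216
SUB r7, r7, #1 → r7=4-1=3
CMP r7, #0  (cmp 3,0)
BGT L0: taken
LDR r4, [r1] → r4=M[216]=24
SUB r4, r4, #15 → r4=24-15=9
LDR r4, [r1] → r4=M[216]=24
AND r4, r4, #255 → r4=24&255=24
ADD r1, r1, #4 → r1=216+4=220
SUB r7, r7, #1 → r7=3-1=2
CMP r7, #0  (cmp 2,0)
BGT L0: taken
LDR r4, [r1] → r4=M[220]=20
SUB r4, r4, #15 → r4=20-15=5
LDR r4, [r1] → r4=M[220]=20
AND r4, r4, #255 → r4=20&255=20
ADD r1, r1, #4 → r1=220+4=224
SUB r7, r7, #1 → r7=2-1=1
CMP r7, #0  (cmp 1,0)
BGT L0: taken
LDR r4, [r1] → r4=M[224]=0
SUB r4, r4, #15 → r4=0-15=-15
LDR r4, [r1] → r4=M[224]=0
AND r4, r4, #255 → r4=0&255=0
ADD r1, r1, #4 → r1=224+4=228
SUB r7, r7, #1 → r7=1-1=0
CMP r7, #0  (cmp 0,0)
BGT L0: not taken
STR r4, [208] → M[208]=0
halt.

0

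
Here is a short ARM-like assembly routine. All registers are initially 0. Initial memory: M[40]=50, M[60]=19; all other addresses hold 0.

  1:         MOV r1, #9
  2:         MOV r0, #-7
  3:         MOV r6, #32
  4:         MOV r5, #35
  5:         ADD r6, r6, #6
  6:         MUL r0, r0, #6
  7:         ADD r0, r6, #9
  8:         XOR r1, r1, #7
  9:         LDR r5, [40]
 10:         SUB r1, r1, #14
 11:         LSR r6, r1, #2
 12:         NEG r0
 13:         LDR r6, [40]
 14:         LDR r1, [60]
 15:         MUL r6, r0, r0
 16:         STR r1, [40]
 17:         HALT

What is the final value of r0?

after MOV r1, #9: r1=9
after MOV r0, #-7: r0=-7
after MOV r6, #32: r6=32
after MOV r5, #35: r5=35
after ADD r6, r6, #6: r6=32+6=38
after MUL r0, r0, #6: r0=(-7)*6=-42
after ADD r0, r6, #9: r0=38+9=47
after XOR r1, r1, #7: r1=9^7=14
after LDR r5, [40]: r5=M[40]=50
after SUB r1, r1, #14: r1=14-14=0
after LSR r6, r1, #2: r6=0>>2=0
after NEG r0: r0=-(47)=-47
after LDR r6, [40]: r6=M[40]=50
after LDR r1, [60]: r1=M[60]=19
after MUL r6, r0, r0: r6=(-47)*(-47)=2209
STR r1, [40] → M[40]=19
halt.

-47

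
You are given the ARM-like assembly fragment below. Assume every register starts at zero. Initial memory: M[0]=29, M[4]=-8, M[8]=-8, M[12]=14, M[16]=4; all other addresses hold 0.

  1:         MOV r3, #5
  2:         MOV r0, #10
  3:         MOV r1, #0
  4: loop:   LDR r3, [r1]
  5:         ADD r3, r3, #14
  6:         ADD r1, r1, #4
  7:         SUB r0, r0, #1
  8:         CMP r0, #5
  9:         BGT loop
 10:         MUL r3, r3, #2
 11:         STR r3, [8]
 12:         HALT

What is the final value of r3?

after MOV r3, #5: r3=5
after MOV r0, #10: r0=10
after MOV r1, #0: r1=0
after LDR r3, [r1]: r3=M[0]=29
after ADD r3, r3, #14: r3=29+14=43
after ADD r1, r1, #4: r1=0+4=4
after SUB r0, r0, #1: r0=10-1=9
CMP r0, #5  (cmp 9,5)
BGT loop: taken
after LDR r3, [r1]: r3=M[4]=-8
after ADD r3, r3, #14: r3=(-8)+14=6
after ADD r1, r1, #4: r1=4+4=8
after SUB r0, r0, #1: r0=9-1=8
CMP r0, #5  (cmp 8,5)
BGT loop: taken
after LDR r3, [r1]: r3=M[8]=-8
after ADD r3, r3, #14: r3=(-8)+14=6
after ADD r1, r1, #4: r1=8+4=12
after SUB r0, r0, #1: r0=8-1=7
CMP r0, #5  (cmp 7,5)
BGT loop: taken
after LDR r3, [r1]: r3=M[12]=14
after ADD r3, r3, #14: r3=14+14=28
after ADD r1, r1, #4: r1=12+4=16
after SUB r0, r0, #1: r0=7-1=6
CMP r0, #5  (cmp 6,5)
BGT loop: taken
after LDR r3, [r1]: r3=M[16]=4
after ADD r3, r3, #14: r3=4+14=18
after ADD r1, r1, #4: r1=16+4=20
after SUB r0, r0, #1: r0=6-1=5
CMP r0, #5  (cmp 5,5)
BGT loop: not taken
after MUL r3, r3, #2: r3=18*2=36
STR r3, [8] → M[8]=36
halt.

36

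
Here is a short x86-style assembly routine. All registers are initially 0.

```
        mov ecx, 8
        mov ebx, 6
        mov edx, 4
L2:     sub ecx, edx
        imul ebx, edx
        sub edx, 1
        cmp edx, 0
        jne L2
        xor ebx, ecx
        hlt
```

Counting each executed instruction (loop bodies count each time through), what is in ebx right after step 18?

144

ecx=8
ebx=6
edx=4
ecx=8-4=4
ebx=6*4=24
edx=4-1=3
cmp edx, 0  (cmp 3,0)
jne L2: taken
ecx=4-3=1
ebx=24*3=72
edx=3-1=2
cmp edx, 0  (cmp 2,0)
jne L2: taken
ecx=1-2=-1
ebx=72*2=144
edx=2-1=1
cmp edx, 0  (cmp 1,0)
jne L2: taken
After step 18: ebx = 144.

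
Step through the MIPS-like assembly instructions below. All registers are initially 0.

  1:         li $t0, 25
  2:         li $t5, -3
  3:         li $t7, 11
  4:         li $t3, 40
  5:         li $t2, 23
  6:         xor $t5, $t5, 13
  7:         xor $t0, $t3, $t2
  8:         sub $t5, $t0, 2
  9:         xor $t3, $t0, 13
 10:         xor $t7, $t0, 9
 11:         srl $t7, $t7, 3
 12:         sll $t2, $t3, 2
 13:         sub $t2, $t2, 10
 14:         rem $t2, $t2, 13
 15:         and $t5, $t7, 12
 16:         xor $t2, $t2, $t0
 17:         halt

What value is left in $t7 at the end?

6

li $t0, 25 → $t0=25
li $t5, -3 → $t5=-3
li $t7, 11 → $t7=11
li $t3, 40 → $t3=40
li $t2, 23 → $t2=23
xor $t5, $t5, 13 → $t5=(-3)^13=-16
xor $t0, $t3, $t2 → $t0=40^23=63
sub $t5, $t0, 2 → $t5=63-2=61
xor $t3, $t0, 13 → $t3=63^13=50
xor $t7, $t0, 9 → $t7=63^9=54
srl $t7, $t7, 3 → $t7=54>>3=6
sll $t2, $t3, 2 → $t2=50<<2=200
sub $t2, $t2, 10 → $t2=200-10=190
rem $t2, $t2, 13 → $t2=190%13=8
and $t5, $t7, 12 → $t5=6&12=4
xor $t2, $t2, $t0 → $t2=8^63=55
halt.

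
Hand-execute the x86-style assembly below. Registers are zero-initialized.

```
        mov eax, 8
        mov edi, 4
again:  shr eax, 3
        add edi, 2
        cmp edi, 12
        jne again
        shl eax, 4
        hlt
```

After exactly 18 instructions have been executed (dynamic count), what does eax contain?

eax=8
edi=4
eax=8>>3=1
edi=4+2=6
cmp edi, 12  (cmp 6,12)
jne again: taken
eax=1>>3=0
edi=6+2=8
cmp edi, 12  (cmp 8,12)
jne again: taken
eax=0>>3=0
edi=8+2=10
cmp edi, 12  (cmp 10,12)
jne again: taken
eax=0>>3=0
edi=10+2=12
cmp edi, 12  (cmp 12,12)
jne again: not taken
After step 18: eax = 0.

0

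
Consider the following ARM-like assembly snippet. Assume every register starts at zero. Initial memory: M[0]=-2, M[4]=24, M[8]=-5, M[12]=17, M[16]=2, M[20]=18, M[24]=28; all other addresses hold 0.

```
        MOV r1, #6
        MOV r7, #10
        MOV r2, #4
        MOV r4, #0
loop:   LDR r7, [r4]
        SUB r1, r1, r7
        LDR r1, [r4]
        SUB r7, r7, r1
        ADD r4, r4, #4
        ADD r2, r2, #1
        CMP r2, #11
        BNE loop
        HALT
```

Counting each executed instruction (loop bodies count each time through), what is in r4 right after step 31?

after MOV r1, #6: r1=6
after MOV r7, #10: r7=10
after MOV r2, #4: r2=4
after MOV r4, #0: r4=0
after LDR r7, [r4]: r7=M[0]=-2
after SUB r1, r1, r7: r1=6-(-2)=8
after LDR r1, [r4]: r1=M[0]=-2
after SUB r7, r7, r1: r7=(-2)-(-2)=0
after ADD r4, r4, #4: r4=0+4=4
after ADD r2, r2, #1: r2=4+1=5
CMP r2, #11  (cmp 5,11)
BNE loop: taken
after LDR r7, [r4]: r7=M[4]=24
after SUB r1, r1, r7: r1=(-2)-24=-26
after LDR r1, [r4]: r1=M[4]=24
after SUB r7, r7, r1: r7=24-24=0
after ADD r4, r4, #4: r4=4+4=8
after ADD r2, r2, #1: r2=5+1=6
CMP r2, #11  (cmp 6,11)
BNE loop: taken
after LDR r7, [r4]: r7=M[8]=-5
after SUB r1, r1, r7: r1=24-(-5)=29
after LDR r1, [r4]: r1=M[8]=-5
after SUB r7, r7, r1: r7=(-5)-(-5)=0
after ADD r4, r4, #4: r4=8+4=12
after ADD r2, r2, #1: r2=6+1=7
CMP r2, #11  (cmp 7,11)
BNE loop: taken
after LDR r7, [r4]: r7=M[12]=17
after SUB r1, r1, r7: r1=(-5)-17=-22
after LDR r1, [r4]: r1=M[12]=17
After step 31: r4 = 12.

12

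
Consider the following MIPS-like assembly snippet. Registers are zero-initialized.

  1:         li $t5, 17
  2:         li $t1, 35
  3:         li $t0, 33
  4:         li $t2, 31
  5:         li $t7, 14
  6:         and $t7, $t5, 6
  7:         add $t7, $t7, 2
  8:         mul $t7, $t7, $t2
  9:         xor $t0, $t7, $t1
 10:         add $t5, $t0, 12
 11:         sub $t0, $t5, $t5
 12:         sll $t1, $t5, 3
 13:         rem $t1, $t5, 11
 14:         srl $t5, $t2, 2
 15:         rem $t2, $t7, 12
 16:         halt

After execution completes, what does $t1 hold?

li $t5, 17 → $t5=17
li $t1, 35 → $t1=35
li $t0, 33 → $t0=33
li $t2, 31 → $t2=31
li $t7, 14 → $t7=14
and $t7, $t5, 6 → $t7=17&6=0
add $t7, $t7, 2 → $t7=0+2=2
mul $t7, $t7, $t2 → $t7=2*31=62
xor $t0, $t7, $t1 → $t0=62^35=29
add $t5, $t0, 12 → $t5=29+12=41
sub $t0, $t5, $t5 → $t0=41-41=0
sll $t1, $t5, 3 → $t1=41<<3=328
rem $t1, $t5, 11 → $t1=41%11=8
srl $t5, $t2, 2 → $t5=31>>2=7
rem $t2, $t7, 12 → $t2=62%12=2
halt.

8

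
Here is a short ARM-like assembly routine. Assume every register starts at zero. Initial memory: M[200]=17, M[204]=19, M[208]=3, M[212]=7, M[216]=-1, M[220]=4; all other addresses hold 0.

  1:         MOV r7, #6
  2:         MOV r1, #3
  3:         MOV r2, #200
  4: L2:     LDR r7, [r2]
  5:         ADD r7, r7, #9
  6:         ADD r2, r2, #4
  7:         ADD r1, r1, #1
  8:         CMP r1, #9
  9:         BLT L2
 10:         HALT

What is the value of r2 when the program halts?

224

after MOV r7, #6: r7=6
after MOV r1, #3: r1=3
after MOV r2, #200: r2=200
after LDR r7, [r2]: r7=M[200]=17
after ADD r7, r7, #9: r7=17+9=26
after ADD r2, r2, #4: r2=200+4=204
after ADD r1, r1, #1: r1=3+1=4
CMP r1, #9  (cmp 4,9)
BLT L2: taken
after LDR r7, [r2]: r7=M[204]=19
after ADD r7, r7, #9: r7=19+9=28
after ADD r2, r2, #4: r2=204+4=208
after ADD r1, r1, #1: r1=4+1=5
CMP r1, #9  (cmp 5,9)
BLT L2: taken
after LDR r7, [r2]: r7=M[208]=3
after ADD r7, r7, #9: r7=3+9=12
after ADD r2, r2, #4: r2=208+4=212
after ADD r1, r1, #1: r1=5+1=6
CMP r1, #9  (cmp 6,9)
BLT L2: taken
after LDR r7, [r2]: r7=M[212]=7
after ADD r7, r7, #9: r7=7+9=16
after ADD r2, r2, #4: r2=212+4=216
after ADD r1, r1, #1: r1=6+1=7
CMP r1, #9  (cmp 7,9)
BLT L2: taken
after LDR r7, [r2]: r7=M[216]=-1
after ADD r7, r7, #9: r7=(-1)+9=8
after ADD r2, r2, #4: r2=216+4=220
after ADD r1, r1, #1: r1=7+1=8
CMP r1, #9  (cmp 8,9)
BLT L2: taken
after LDR r7, [r2]: r7=M[220]=4
after ADD r7, r7, #9: r7=4+9=13
after ADD r2, r2, #4: r2=220+4=224
after ADD r1, r1, #1: r1=8+1=9
CMP r1, #9  (cmp 9,9)
BLT L2: not taken
halt.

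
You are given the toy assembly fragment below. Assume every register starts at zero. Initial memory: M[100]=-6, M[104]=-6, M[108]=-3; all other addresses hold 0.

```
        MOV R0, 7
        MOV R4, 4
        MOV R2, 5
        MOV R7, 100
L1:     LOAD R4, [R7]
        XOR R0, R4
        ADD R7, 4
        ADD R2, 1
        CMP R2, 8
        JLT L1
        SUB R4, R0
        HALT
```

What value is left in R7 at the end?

MOV R0, 7 → R0=7
MOV R4, 4 → R4=4
MOV R2, 5 → R2=5
MOV R7, 100 → R7=100
LOAD R4, [R7] → R4=M[100]=-6
XOR R0, R4 → R0=7^(-6)=-3
ADD R7, 4 → R7=100+4=104
ADD R2, 1 → R2=5+1=6
CMP R2, 8  (cmp 6,8)
JLT L1: taken
LOAD R4, [R7] → R4=M[104]=-6
XOR R0, R4 → R0=(-3)^(-6)=7
ADD R7, 4 → R7=104+4=108
ADD R2, 1 → R2=6+1=7
CMP R2, 8  (cmp 7,8)
JLT L1: taken
LOAD R4, [R7] → R4=M[108]=-3
XOR R0, R4 → R0=7^(-3)=-6
ADD R7, 4 → R7=108+4=112
ADD R2, 1 → R2=7+1=8
CMP R2, 8  (cmp 8,8)
JLT L1: not taken
SUB R4, R0 → R4=(-3)-(-6)=3
halt.

112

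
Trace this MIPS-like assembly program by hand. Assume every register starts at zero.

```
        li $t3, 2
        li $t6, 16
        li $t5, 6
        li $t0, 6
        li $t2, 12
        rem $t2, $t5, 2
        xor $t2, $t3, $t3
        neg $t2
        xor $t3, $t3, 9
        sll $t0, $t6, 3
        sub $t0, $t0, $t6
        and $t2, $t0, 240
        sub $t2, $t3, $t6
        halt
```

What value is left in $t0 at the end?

112

$t3=2
$t6=16
$t5=6
$t0=6
$t2=12
$t2=6%2=0
$t2=2^2=0
$t2=-(0)=0
$t3=2^9=11
$t0=16<<3=128
$t0=128-16=112
$t2=112&240=112
$t2=11-16=-5
halt.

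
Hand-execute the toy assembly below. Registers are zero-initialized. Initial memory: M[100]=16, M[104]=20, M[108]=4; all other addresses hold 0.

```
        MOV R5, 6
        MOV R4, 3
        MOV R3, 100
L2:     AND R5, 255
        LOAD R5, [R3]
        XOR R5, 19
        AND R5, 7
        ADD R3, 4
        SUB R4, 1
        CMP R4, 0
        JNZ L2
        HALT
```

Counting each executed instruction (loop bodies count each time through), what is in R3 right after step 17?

R5=6
R4=3
R3=100
R5=6&255=6
R5=M[100]=16
R5=16^19=3
R5=3&7=3
R3=100+4=104
R4=3-1=2
CMP R4, 0  (cmp 2,0)
JNZ L2: taken
R5=3&255=3
R5=M[104]=20
R5=20^19=7
R5=7&7=7
R3=104+4=108
R4=2-1=1
After step 17: R3 = 108.

108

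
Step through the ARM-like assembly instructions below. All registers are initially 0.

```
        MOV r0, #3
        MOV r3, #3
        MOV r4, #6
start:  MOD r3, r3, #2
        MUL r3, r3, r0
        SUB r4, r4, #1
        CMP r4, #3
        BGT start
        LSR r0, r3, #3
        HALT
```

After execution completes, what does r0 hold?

after MOV r0, #3: r0=3
after MOV r3, #3: r3=3
after MOV r4, #6: r4=6
after MOD r3, r3, #2: r3=3%2=1
after MUL r3, r3, r0: r3=1*3=3
after SUB r4, r4, #1: r4=6-1=5
CMP r4, #3  (cmp 5,3)
BGT start: taken
after MOD r3, r3, #2: r3=3%2=1
after MUL r3, r3, r0: r3=1*3=3
after SUB r4, r4, #1: r4=5-1=4
CMP r4, #3  (cmp 4,3)
BGT start: taken
after MOD r3, r3, #2: r3=3%2=1
after MUL r3, r3, r0: r3=1*3=3
after SUB r4, r4, #1: r4=4-1=3
CMP r4, #3  (cmp 3,3)
BGT start: not taken
after LSR r0, r3, #3: r0=3>>3=0
halt.

0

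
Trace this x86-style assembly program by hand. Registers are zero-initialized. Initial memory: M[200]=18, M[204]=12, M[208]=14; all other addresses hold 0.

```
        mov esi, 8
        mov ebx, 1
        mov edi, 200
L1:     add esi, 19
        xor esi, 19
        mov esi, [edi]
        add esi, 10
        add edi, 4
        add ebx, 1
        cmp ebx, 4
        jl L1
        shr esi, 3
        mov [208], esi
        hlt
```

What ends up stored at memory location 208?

esi=8
ebx=1
edi=200
esi=8+19=27
esi=27^19=8
esi=M[200]=18
esi=18+10=28
edi=200+4=204
ebx=1+1=2
cmp ebx, 4  (cmp 2,4)
jl L1: taken
esi=28+19=47
esi=47^19=60
esi=M[204]=12
esi=12+10=22
edi=204+4=208
ebx=2+1=3
cmp ebx, 4  (cmp 3,4)
jl L1: taken
esi=22+19=41
esi=41^19=58
esi=M[208]=14
esi=14+10=24
edi=208+4=212
ebx=3+1=4
cmp ebx, 4  (cmp 4,4)
jl L1: not taken
esi=24>>3=3
mov [208], esi → M[208]=3
halt.

3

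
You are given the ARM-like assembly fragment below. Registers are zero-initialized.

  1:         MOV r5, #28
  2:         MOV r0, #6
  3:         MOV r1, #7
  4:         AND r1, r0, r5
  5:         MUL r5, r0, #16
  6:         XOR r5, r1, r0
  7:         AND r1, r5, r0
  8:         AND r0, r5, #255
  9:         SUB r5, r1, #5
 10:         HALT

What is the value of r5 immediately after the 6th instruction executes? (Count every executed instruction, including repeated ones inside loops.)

2

r5=28
r0=6
r1=7
r1=6&28=4
r5=6*16=96
r5=4^6=2
After step 6: r5 = 2.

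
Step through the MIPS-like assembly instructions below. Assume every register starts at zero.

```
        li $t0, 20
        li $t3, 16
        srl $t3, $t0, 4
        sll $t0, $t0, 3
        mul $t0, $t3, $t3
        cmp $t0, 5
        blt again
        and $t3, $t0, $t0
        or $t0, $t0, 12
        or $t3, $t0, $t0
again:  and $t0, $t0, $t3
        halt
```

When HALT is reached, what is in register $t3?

after li $t0, 20: $t0=20
after li $t3, 16: $t3=16
after srl $t3, $t0, 4: $t3=20>>4=1
after sll $t0, $t0, 3: $t0=20<<3=160
after mul $t0, $t3, $t3: $t0=1*1=1
cmp $t0, 5  (cmp 1,5)
blt again: taken
after and $t0, $t0, $t3: $t0=1&1=1
halt.

1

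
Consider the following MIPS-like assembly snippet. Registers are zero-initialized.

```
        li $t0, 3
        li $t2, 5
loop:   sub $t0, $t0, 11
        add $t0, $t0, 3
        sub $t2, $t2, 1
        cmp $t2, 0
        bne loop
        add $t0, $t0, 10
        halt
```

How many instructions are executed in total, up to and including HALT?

29

li $t0, 3 → $t0=3
li $t2, 5 → $t2=5
sub $t0, $t0, 11 → $t0=3-11=-8
add $t0, $t0, 3 → $t0=(-8)+3=-5
sub $t2, $t2, 1 → $t2=5-1=4
cmp $t2, 0  (cmp 4,0)
bne loop: taken
sub $t0, $t0, 11 → $t0=(-5)-11=-16
add $t0, $t0, 3 → $t0=(-16)+3=-13
sub $t2, $t2, 1 → $t2=4-1=3
cmp $t2, 0  (cmp 3,0)
bne loop: taken
sub $t0, $t0, 11 → $t0=(-13)-11=-24
add $t0, $t0, 3 → $t0=(-24)+3=-21
sub $t2, $t2, 1 → $t2=3-1=2
cmp $t2, 0  (cmp 2,0)
bne loop: taken
sub $t0, $t0, 11 → $t0=(-21)-11=-32
add $t0, $t0, 3 → $t0=(-32)+3=-29
sub $t2, $t2, 1 → $t2=2-1=1
cmp $t2, 0  (cmp 1,0)
bne loop: taken
sub $t0, $t0, 11 → $t0=(-29)-11=-40
add $t0, $t0, 3 → $t0=(-40)+3=-37
sub $t2, $t2, 1 → $t2=1-1=0
cmp $t2, 0  (cmp 0,0)
bne loop: not taken
add $t0, $t0, 10 → $t0=(-37)+10=-27
halt.
Total executed instructions: 29.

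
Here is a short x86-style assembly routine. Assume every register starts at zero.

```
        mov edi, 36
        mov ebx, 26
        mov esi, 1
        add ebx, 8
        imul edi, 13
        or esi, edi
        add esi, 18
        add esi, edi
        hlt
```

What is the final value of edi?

edi=36
ebx=26
esi=1
ebx=26+8=34
edi=36*13=468
esi=1|468=469
esi=469+18=487
esi=487+468=955
halt.

468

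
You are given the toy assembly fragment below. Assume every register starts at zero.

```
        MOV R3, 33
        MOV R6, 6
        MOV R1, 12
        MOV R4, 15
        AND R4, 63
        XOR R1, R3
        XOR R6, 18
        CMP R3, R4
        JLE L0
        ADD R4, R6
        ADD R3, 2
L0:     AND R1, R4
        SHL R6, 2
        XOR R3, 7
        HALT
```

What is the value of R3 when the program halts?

36

R3=33
R6=6
R1=12
R4=15
R4=15&63=15
R1=12^33=45
R6=6^18=20
CMP R3, R4  (cmp 33,15)
JLE L0: not taken
R4=15+20=35
R3=33+2=35
R1=45&35=33
R6=20<<2=80
R3=35^7=36
halt.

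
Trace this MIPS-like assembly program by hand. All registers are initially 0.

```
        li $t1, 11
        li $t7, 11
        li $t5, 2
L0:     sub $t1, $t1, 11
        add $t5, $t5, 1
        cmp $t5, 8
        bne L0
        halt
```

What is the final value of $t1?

-55

li $t1, 11 → $t1=11
li $t7, 11 → $t7=11
li $t5, 2 → $t5=2
sub $t1, $t1, 11 → $t1=11-11=0
add $t5, $t5, 1 → $t5=2+1=3
cmp $t5, 8  (cmp 3,8)
bne L0: taken
sub $t1, $t1, 11 → $t1=0-11=-11
add $t5, $t5, 1 → $t5=3+1=4
cmp $t5, 8  (cmp 4,8)
bne L0: taken
sub $t1, $t1, 11 → $t1=(-11)-11=-22
add $t5, $t5, 1 → $t5=4+1=5
cmp $t5, 8  (cmp 5,8)
bne L0: taken
sub $t1, $t1, 11 → $t1=(-22)-11=-33
add $t5, $t5, 1 → $t5=5+1=6
cmp $t5, 8  (cmp 6,8)
bne L0: taken
sub $t1, $t1, 11 → $t1=(-33)-11=-44
add $t5, $t5, 1 → $t5=6+1=7
cmp $t5, 8  (cmp 7,8)
bne L0: taken
sub $t1, $t1, 11 → $t1=(-44)-11=-55
add $t5, $t5, 1 → $t5=7+1=8
cmp $t5, 8  (cmp 8,8)
bne L0: not taken
halt.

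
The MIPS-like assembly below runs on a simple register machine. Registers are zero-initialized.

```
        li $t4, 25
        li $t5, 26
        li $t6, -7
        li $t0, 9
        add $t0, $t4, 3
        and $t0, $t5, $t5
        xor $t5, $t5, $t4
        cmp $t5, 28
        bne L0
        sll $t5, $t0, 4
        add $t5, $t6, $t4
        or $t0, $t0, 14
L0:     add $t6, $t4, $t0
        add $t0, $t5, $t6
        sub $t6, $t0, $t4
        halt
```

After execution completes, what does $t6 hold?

li $t4, 25 → $t4=25
li $t5, 26 → $t5=26
li $t6, -7 → $t6=-7
li $t0, 9 → $t0=9
add $t0, $t4, 3 → $t0=25+3=28
and $t0, $t5, $t5 → $t0=26&26=26
xor $t5, $t5, $t4 → $t5=26^25=3
cmp $t5, 28  (cmp 3,28)
bne L0: taken
add $t6, $t4, $t0 → $t6=25+26=51
add $t0, $t5, $t6 → $t0=3+51=54
sub $t6, $t0, $t4 → $t6=54-25=29
halt.

29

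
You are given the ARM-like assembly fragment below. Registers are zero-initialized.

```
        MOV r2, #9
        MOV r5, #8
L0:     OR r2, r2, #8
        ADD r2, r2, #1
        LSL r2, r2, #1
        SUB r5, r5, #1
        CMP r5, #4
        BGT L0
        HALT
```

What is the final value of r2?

254

after MOV r2, #9: r2=9
after MOV r5, #8: r5=8
after OR r2, r2, #8: r2=9|8=9
after ADD r2, r2, #1: r2=9+1=10
after LSL r2, r2, #1: r2=10<<1=20
after SUB r5, r5, #1: r5=8-1=7
CMP r5, #4  (cmp 7,4)
BGT L0: taken
after OR r2, r2, #8: r2=20|8=28
after ADD r2, r2, #1: r2=28+1=29
after LSL r2, r2, #1: r2=29<<1=58
after SUB r5, r5, #1: r5=7-1=6
CMP r5, #4  (cmp 6,4)
BGT L0: taken
after OR r2, r2, #8: r2=58|8=58
after ADD r2, r2, #1: r2=58+1=59
after LSL r2, r2, #1: r2=59<<1=118
after SUB r5, r5, #1: r5=6-1=5
CMP r5, #4  (cmp 5,4)
BGT L0: taken
after OR r2, r2, #8: r2=118|8=126
after ADD r2, r2, #1: r2=126+1=127
after LSL r2, r2, #1: r2=127<<1=254
after SUB r5, r5, #1: r5=5-1=4
CMP r5, #4  (cmp 4,4)
BGT L0: not taken
halt.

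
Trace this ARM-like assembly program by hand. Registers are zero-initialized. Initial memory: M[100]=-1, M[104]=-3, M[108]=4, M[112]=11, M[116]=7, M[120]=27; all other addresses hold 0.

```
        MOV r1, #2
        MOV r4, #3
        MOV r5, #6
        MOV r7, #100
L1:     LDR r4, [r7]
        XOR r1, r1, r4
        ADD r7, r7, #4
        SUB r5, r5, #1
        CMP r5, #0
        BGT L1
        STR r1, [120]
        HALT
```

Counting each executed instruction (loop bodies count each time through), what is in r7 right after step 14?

108

MOV r1, #2 → r1=2
MOV r4, #3 → r4=3
MOV r5, #6 → r5=6
MOV r7, #100 → r7=100
LDR r4, [r7] → r4=M[100]=-1
XOR r1, r1, r4 → r1=2^(-1)=-3
ADD r7, r7, #4 → r7=100+4=104
SUB r5, r5, #1 → r5=6-1=5
CMP r5, #0  (cmp 5,0)
BGT L1: taken
LDR r4, [r7] → r4=M[104]=-3
XOR r1, r1, r4 → r1=(-3)^(-3)=0
ADD r7, r7, #4 → r7=104+4=108
SUB r5, r5, #1 → r5=5-1=4
After step 14: r7 = 108.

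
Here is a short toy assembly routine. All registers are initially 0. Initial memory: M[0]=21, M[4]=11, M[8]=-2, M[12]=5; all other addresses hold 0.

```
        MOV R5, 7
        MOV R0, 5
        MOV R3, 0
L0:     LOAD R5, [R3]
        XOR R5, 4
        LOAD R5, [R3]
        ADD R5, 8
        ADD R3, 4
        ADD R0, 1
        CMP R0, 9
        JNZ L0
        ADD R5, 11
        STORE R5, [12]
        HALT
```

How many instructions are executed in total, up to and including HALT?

38

R5=7
R0=5
R3=0
R5=M[0]=21
R5=21^4=17
R5=M[0]=21
R5=21+8=29
R3=0+4=4
R0=5+1=6
CMP R0, 9  (cmp 6,9)
JNZ L0: taken
R5=M[4]=11
R5=11^4=15
R5=M[4]=11
R5=11+8=19
R3=4+4=8
R0=6+1=7
CMP R0, 9  (cmp 7,9)
JNZ L0: taken
R5=M[8]=-2
R5=(-2)^4=-6
R5=M[8]=-2
R5=(-2)+8=6
R3=8+4=12
R0=7+1=8
CMP R0, 9  (cmp 8,9)
JNZ L0: taken
R5=M[12]=5
R5=5^4=1
R5=M[12]=5
R5=5+8=13
R3=12+4=16
R0=8+1=9
CMP R0, 9  (cmp 9,9)
JNZ L0: not taken
R5=13+11=24
STORE R5, [12] → M[12]=24
halt.
Total executed instructions: 38.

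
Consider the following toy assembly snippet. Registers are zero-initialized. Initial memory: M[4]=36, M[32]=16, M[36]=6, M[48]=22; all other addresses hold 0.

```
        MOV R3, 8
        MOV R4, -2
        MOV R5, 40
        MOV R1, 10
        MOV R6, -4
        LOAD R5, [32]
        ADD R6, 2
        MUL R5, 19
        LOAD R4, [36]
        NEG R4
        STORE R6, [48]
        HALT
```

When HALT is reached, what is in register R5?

R3=8
R4=-2
R5=40
R1=10
R6=-4
R5=M[32]=16
R6=(-4)+2=-2
R5=16*19=304
R4=M[36]=6
R4=-(6)=-6
STORE R6, [48] → M[48]=-2
halt.

304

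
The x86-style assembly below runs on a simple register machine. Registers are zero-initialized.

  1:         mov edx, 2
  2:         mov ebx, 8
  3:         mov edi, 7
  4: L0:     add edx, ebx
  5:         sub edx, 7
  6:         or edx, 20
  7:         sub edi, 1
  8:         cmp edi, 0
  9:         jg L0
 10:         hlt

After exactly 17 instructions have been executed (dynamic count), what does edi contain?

edx=2
ebx=8
edi=7
edx=2+8=10
edx=10-7=3
edx=3|20=23
edi=7-1=6
cmp edi, 0  (cmp 6,0)
jg L0: taken
edx=23+8=31
edx=31-7=24
edx=24|20=28
edi=6-1=5
cmp edi, 0  (cmp 5,0)
jg L0: taken
edx=28+8=36
edx=36-7=29
After step 17: edi = 5.

5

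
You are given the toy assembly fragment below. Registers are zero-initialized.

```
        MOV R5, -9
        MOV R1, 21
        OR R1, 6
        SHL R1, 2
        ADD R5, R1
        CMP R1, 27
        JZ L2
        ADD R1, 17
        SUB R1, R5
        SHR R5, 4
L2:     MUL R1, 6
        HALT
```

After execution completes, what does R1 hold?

R5=-9
R1=21
R1=21|6=23
R1=23<<2=92
R5=(-9)+92=83
CMP R1, 27  (cmp 92,27)
JZ L2: not taken
R1=92+17=109
R1=109-83=26
R5=83>>4=5
R1=26*6=156
halt.

156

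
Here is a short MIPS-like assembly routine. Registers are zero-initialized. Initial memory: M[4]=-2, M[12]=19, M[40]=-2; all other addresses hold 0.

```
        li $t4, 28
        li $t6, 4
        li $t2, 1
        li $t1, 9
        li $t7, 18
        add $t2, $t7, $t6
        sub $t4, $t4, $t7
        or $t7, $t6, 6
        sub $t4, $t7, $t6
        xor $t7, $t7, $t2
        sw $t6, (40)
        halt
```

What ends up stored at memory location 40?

$t4=28
$t6=4
$t2=1
$t1=9
$t7=18
$t2=18+4=22
$t4=28-18=10
$t7=4|6=6
$t4=6-4=2
$t7=6^22=16
sw $t6, (40) → M[40]=4
halt.

4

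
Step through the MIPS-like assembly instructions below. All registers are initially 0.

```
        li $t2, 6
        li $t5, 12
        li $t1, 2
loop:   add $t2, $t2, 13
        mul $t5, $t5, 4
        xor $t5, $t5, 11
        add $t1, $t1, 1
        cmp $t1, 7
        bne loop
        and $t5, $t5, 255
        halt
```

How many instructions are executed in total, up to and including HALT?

35

after li $t2, 6: $t2=6
after li $t5, 12: $t5=12
after li $t1, 2: $t1=2
after add $t2, $t2, 13: $t2=6+13=19
after mul $t5, $t5, 4: $t5=12*4=48
after xor $t5, $t5, 11: $t5=48^11=59
after add $t1, $t1, 1: $t1=2+1=3
cmp $t1, 7  (cmp 3,7)
bne loop: taken
after add $t2, $t2, 13: $t2=19+13=32
after mul $t5, $t5, 4: $t5=59*4=236
after xor $t5, $t5, 11: $t5=236^11=231
after add $t1, $t1, 1: $t1=3+1=4
cmp $t1, 7  (cmp 4,7)
bne loop: taken
after add $t2, $t2, 13: $t2=32+13=45
after mul $t5, $t5, 4: $t5=231*4=924
after xor $t5, $t5, 11: $t5=924^11=919
after add $t1, $t1, 1: $t1=4+1=5
cmp $t1, 7  (cmp 5,7)
bne loop: taken
after add $t2, $t2, 13: $t2=45+13=58
after mul $t5, $t5, 4: $t5=919*4=3676
after xor $t5, $t5, 11: $t5=3676^11=3671
after add $t1, $t1, 1: $t1=5+1=6
cmp $t1, 7  (cmp 6,7)
bne loop: taken
after add $t2, $t2, 13: $t2=58+13=71
after mul $t5, $t5, 4: $t5=3671*4=14684
after xor $t5, $t5, 11: $t5=14684^11=14679
after add $t1, $t1, 1: $t1=6+1=7
cmp $t1, 7  (cmp 7,7)
bne loop: not taken
after and $t5, $t5, 255: $t5=14679&255=87
halt.
Total executed instructions: 35.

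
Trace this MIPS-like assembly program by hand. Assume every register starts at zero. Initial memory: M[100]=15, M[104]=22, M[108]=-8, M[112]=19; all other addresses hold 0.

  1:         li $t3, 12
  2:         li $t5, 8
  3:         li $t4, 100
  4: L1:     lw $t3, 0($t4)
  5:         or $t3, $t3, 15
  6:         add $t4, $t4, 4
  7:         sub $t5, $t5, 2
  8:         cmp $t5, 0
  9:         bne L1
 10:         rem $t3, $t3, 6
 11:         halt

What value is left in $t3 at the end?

1

after li $t3, 12: $t3=12
after li $t5, 8: $t5=8
after li $t4, 100: $t4=100
after lw $t3, 0($t4): $t3=M[100]=15
after or $t3, $t3, 15: $t3=15|15=15
after add $t4, $t4, 4: $t4=100+4=104
after sub $t5, $t5, 2: $t5=8-2=6
cmp $t5, 0  (cmp 6,0)
bne L1: taken
after lw $t3, 0($t4): $t3=M[104]=22
after or $t3, $t3, 15: $t3=22|15=31
after add $t4, $t4, 4: $t4=104+4=108
after sub $t5, $t5, 2: $t5=6-2=4
cmp $t5, 0  (cmp 4,0)
bne L1: taken
after lw $t3, 0($t4): $t3=M[108]=-8
after or $t3, $t3, 15: $t3=(-8)|15=-1
after add $t4, $t4, 4: $t4=108+4=112
after sub $t5, $t5, 2: $t5=4-2=2
cmp $t5, 0  (cmp 2,0)
bne L1: taken
after lw $t3, 0($t4): $t3=M[112]=19
after or $t3, $t3, 15: $t3=19|15=31
after add $t4, $t4, 4: $t4=112+4=116
after sub $t5, $t5, 2: $t5=2-2=0
cmp $t5, 0  (cmp 0,0)
bne L1: not taken
after rem $t3, $t3, 6: $t3=31%6=1
halt.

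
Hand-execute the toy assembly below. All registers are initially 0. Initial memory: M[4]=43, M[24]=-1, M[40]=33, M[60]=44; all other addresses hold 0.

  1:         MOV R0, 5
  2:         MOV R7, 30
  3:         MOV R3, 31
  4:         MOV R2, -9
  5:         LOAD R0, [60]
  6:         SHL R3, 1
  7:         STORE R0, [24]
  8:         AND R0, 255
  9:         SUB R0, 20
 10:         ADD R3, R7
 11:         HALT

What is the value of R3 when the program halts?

92

after MOV R0, 5: R0=5
after MOV R7, 30: R7=30
after MOV R3, 31: R3=31
after MOV R2, -9: R2=-9
after LOAD R0, [60]: R0=M[60]=44
after SHL R3, 1: R3=31<<1=62
STORE R0, [24] → M[24]=44
after AND R0, 255: R0=44&255=44
after SUB R0, 20: R0=44-20=24
after ADD R3, R7: R3=62+30=92
halt.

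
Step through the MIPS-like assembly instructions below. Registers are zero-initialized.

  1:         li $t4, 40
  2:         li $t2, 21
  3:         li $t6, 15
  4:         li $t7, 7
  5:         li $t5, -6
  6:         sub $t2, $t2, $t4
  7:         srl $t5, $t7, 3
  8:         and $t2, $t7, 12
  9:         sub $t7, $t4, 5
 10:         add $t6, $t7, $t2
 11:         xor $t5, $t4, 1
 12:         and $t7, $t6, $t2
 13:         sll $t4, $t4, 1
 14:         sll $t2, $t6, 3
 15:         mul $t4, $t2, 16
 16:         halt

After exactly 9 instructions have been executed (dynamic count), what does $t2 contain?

4

after li $t4, 40: $t4=40
after li $t2, 21: $t2=21
after li $t6, 15: $t6=15
after li $t7, 7: $t7=7
after li $t5, -6: $t5=-6
after sub $t2, $t2, $t4: $t2=21-40=-19
after srl $t5, $t7, 3: $t5=7>>3=0
after and $t2, $t7, 12: $t2=7&12=4
after sub $t7, $t4, 5: $t7=40-5=35
After step 9: $t2 = 4.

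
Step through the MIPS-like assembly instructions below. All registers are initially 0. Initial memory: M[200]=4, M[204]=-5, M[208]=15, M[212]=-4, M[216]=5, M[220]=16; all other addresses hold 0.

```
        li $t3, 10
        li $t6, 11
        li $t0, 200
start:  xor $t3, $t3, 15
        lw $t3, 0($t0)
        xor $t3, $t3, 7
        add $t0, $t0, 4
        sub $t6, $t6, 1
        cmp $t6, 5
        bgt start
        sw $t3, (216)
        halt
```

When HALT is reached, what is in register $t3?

li $t3, 10 → $t3=10
li $t6, 11 → $t6=11
li $t0, 200 → $t0=200
xor $t3, $t3, 15 → $t3=10^15=5
lw $t3, 0($t0) → $t3=M[200]=4
xor $t3, $t3, 7 → $t3=4^7=3
add $t0, $t0, 4 → $t0=200+4=204
sub $t6, $t6, 1 → $t6=11-1=10
cmp $t6, 5  (cmp 10,5)
bgt start: taken
xor $t3, $t3, 15 → $t3=3^15=12
lw $t3, 0($t0) → $t3=M[204]=-5
xor $t3, $t3, 7 → $t3=(-5)^7=-4
add $t0, $t0, 4 → $t0=204+4=208
sub $t6, $t6, 1 → $t6=10-1=9
cmp $t6, 5  (cmp 9,5)
bgt start: taken
xor $t3, $t3, 15 → $t3=(-4)^15=-13
lw $t3, 0($t0) → $t3=M[208]=15
xor $t3, $t3, 7 → $t3=15^7=8
add $t0, $t0, 4 → $t0=208+4=212
sub $t6, $t6, 1 → $t6=9-1=8
cmp $t6, 5  (cmp 8,5)
bgt start: taken
xor $t3, $t3, 15 → $t3=8^15=7
lw $t3, 0($t0) → $t3=M[212]=-4
xor $t3, $t3, 7 → $t3=(-4)^7=-5
add $t0, $t0, 4 → $t0=212+4=216
sub $t6, $t6, 1 → $t6=8-1=7
cmp $t6, 5  (cmp 7,5)
bgt start: taken
xor $t3, $t3, 15 → $t3=(-5)^15=-12
lw $t3, 0($t0) → $t3=M[216]=5
xor $t3, $t3, 7 → $t3=5^7=2
add $t0, $t0, 4 → $t0=216+4=220
sub $t6, $t6, 1 → $t6=7-1=6
cmp $t6, 5  (cmp 6,5)
bgt start: taken
xor $t3, $t3, 15 → $t3=2^15=13
lw $t3, 0($t0) → $t3=M[220]=16
xor $t3, $t3, 7 → $t3=16^7=23
add $t0, $t0, 4 → $t0=220+4=224
sub $t6, $t6, 1 → $t6=6-1=5
cmp $t6, 5  (cmp 5,5)
bgt start: not taken
sw $t3, (216) → M[216]=23
halt.

23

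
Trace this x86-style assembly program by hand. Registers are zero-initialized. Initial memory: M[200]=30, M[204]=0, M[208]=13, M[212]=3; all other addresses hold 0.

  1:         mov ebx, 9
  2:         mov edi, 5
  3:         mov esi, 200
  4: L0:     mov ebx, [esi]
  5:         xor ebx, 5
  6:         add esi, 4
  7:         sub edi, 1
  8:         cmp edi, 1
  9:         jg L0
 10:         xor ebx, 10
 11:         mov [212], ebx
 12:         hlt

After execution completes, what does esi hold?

after mov ebx, 9: ebx=9
after mov edi, 5: edi=5
after mov esi, 200: esi=200
after mov ebx, [esi]: ebx=M[200]=30
after xor ebx, 5: ebx=30^5=27
after add esi, 4: esi=200+4=204
after sub edi, 1: edi=5-1=4
cmp edi, 1  (cmp 4,1)
jg L0: taken
after mov ebx, [esi]: ebx=M[204]=0
after xor ebx, 5: ebx=0^5=5
after add esi, 4: esi=204+4=208
after sub edi, 1: edi=4-1=3
cmp edi, 1  (cmp 3,1)
jg L0: taken
after mov ebx, [esi]: ebx=M[208]=13
after xor ebx, 5: ebx=13^5=8
after add esi, 4: esi=208+4=212
after sub edi, 1: edi=3-1=2
cmp edi, 1  (cmp 2,1)
jg L0: taken
after mov ebx, [esi]: ebx=M[212]=3
after xor ebx, 5: ebx=3^5=6
after add esi, 4: esi=212+4=216
after sub edi, 1: edi=2-1=1
cmp edi, 1  (cmp 1,1)
jg L0: not taken
after xor ebx, 10: ebx=6^10=12
mov [212], ebx → M[212]=12
halt.

216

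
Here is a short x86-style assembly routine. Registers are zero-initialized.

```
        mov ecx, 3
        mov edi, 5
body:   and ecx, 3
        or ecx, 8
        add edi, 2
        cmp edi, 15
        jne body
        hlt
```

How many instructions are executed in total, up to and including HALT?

mov ecx, 3 → ecx=3
mov edi, 5 → edi=5
and ecx, 3 → ecx=3&3=3
or ecx, 8 → ecx=3|8=11
add edi, 2 → edi=5+2=7
cmp edi, 15  (cmp 7,15)
jne body: taken
and ecx, 3 → ecx=11&3=3
or ecx, 8 → ecx=3|8=11
add edi, 2 → edi=7+2=9
cmp edi, 15  (cmp 9,15)
jne body: taken
and ecx, 3 → ecx=11&3=3
or ecx, 8 → ecx=3|8=11
add edi, 2 → edi=9+2=11
cmp edi, 15  (cmp 11,15)
jne body: taken
and ecx, 3 → ecx=11&3=3
or ecx, 8 → ecx=3|8=11
add edi, 2 → edi=11+2=13
cmp edi, 15  (cmp 13,15)
jne body: taken
and ecx, 3 → ecx=11&3=3
or ecx, 8 → ecx=3|8=11
add edi, 2 → edi=13+2=15
cmp edi, 15  (cmp 15,15)
jne body: not taken
halt.
Total executed instructions: 28.

28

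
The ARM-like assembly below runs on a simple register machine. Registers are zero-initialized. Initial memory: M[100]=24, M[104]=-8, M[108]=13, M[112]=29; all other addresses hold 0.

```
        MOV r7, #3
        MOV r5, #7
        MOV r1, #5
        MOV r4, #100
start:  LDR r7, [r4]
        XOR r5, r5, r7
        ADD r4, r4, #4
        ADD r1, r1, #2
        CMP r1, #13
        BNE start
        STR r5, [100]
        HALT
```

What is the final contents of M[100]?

-9

r7=3
r5=7
r1=5
r4=100
r7=M[100]=24
r5=7^24=31
r4=100+4=104
r1=5+2=7
CMP r1, #13  (cmp 7,13)
BNE start: taken
r7=M[104]=-8
r5=31^(-8)=-25
r4=104+4=108
r1=7+2=9
CMP r1, #13  (cmp 9,13)
BNE start: taken
r7=M[108]=13
r5=(-25)^13=-22
r4=108+4=112
r1=9+2=11
CMP r1, #13  (cmp 11,13)
BNE start: taken
r7=M[112]=29
r5=(-22)^29=-9
r4=112+4=116
r1=11+2=13
CMP r1, #13  (cmp 13,13)
BNE start: not taken
STR r5, [100] → M[100]=-9
halt.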